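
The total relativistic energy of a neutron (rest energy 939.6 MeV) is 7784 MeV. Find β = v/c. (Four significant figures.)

Total energy E = γmc² gives γ = 7784/939.6 = 8.2844.
Hence β = √(1 − 1/γ²) = √(1 − 0.0145706) = √0.9854294 = 0.9927.

0.9927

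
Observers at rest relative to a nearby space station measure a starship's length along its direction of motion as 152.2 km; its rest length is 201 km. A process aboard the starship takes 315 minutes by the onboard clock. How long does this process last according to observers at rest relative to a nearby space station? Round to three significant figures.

γ = L₀/L = 201/152.2 = 1.32063.
Δt = γΔτ = 1.32063 × 315 = 416 minutes.

416 minutes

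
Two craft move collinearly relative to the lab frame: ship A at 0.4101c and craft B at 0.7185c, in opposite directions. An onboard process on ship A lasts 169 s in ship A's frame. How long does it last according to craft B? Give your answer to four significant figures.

344.9 s

The velocity of ship A relative to craft B is (0.4101 + 0.7185)c / (1 + 0.4101×0.7185) = 0.87174c; relative speed 0.87174c.
At |u| = 0.87174c, γ = (1 − 0.759931)^(−1/2) = 2.0409.
The clock on ship A records proper time, so craft B measures Δt = γΔτ = 2.0409 × 169 = 344.9 s.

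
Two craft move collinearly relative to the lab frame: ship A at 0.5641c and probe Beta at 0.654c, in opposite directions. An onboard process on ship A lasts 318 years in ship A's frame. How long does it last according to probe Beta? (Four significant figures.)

696.9 years

Transform ship A's velocity into probe Beta's frame: (0.5641 + 0.654)/(1 + 0.5641·0.654) = 1.2181/1.3689214, so the relative speed is 0.88982c.
γ for this relative speed: γ = 1/√(1 − 0.79178) = 2.1915.
Ship A's interval is proper; time dilation gives Δt_B = γΔτ = 2.1915 × 318 years = 696.9 years.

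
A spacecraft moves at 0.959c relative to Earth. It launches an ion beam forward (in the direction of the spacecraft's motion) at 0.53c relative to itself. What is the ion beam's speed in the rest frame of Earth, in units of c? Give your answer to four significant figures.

0.9872c

Relativistic velocity addition: u = (u' + v)/(1 + u'v/c²), with u' = 0.53c and v = 0.959c.
Numerator: 0.53 + 0.959 = 1.489. Denominator: 1 + (0.53)(0.959) = 1.50827.
u = 1.489/1.50827 = 0.98722, so the speed is 0.9872c.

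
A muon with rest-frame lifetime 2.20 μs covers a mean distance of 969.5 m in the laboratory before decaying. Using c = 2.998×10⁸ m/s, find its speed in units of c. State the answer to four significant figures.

0.8268c

Let x = d/(cτ) = 969.5 m / (2.998×10⁸ m/s × 2.200×10^-6 s) = 1.4699. Since d = βγcτ, x = βγ = β/√(1−β²).
Solving: β² = x²/(1+x²) = 2.16061/3.16061 = 0.683605, so β = 0.8268.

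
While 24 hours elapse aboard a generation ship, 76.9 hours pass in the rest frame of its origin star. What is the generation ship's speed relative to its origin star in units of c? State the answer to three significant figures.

γ = Δt/Δτ = 76.9/24 = 3.2042.
β = √(1 − 1/γ²) = √(1 − 0.0974004) = √0.9025996 = 0.950.

0.950c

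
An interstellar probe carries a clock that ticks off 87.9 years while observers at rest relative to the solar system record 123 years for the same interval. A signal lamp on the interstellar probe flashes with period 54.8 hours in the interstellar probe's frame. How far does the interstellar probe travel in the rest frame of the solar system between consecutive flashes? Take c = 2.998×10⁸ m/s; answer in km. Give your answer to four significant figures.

The time-dilation ratio gives γ = 123/87.9 = 1.39932.
β = √(1 − 1/γ²) = 0.6995. Lab-frame period = γτ = 1.39932×54.8 hours = 76.683 hours. Distance = βc × γτ = 0.6995 × 2.998×10⁸ m/s × 276058.8 s = 5.7892×10^13 m = 5.789×10^10 km.

5.789×10^10 km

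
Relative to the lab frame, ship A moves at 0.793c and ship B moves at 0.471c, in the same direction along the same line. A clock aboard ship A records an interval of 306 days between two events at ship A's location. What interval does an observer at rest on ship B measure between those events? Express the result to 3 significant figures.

The velocity of ship A relative to ship B is (0.793 − 0.471)c / (1 − 0.793×0.471) = 0.51397c; relative speed 0.51397c.
At |u| = 0.51397c, γ = (1 − 0.264165)^(−1/2) = 1.1658.
Ship A's interval is proper; time dilation gives Δt_B = γΔτ = 1.1658 × 306 days = 357 days.

357 days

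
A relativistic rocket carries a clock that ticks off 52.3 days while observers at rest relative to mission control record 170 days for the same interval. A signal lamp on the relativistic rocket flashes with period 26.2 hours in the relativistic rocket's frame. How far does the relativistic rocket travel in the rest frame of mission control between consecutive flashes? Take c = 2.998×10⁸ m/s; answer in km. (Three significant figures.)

γ = Δt/Δτ = 170/52.3 = 3.25048.
β = √(1 − 1/γ²) = 0.9515. Lab-frame period = γτ = 3.25048×26.2 hours = 85.163 hours. Distance = βc × γτ = 0.9515 × 2.998×10⁸ m/s × 306586.8 s = 8.7457×10^13 m = 8.75×10^10 km.

8.75×10^10 km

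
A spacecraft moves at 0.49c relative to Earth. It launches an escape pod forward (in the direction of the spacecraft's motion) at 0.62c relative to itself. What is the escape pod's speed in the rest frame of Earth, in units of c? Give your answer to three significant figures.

Relativistic velocity addition: u = (u' + v)/(1 + u'v/c²), with u' = 0.62c and v = 0.49c.
Numerator: 0.62 + 0.49 = 1.11. Denominator: 1 + (0.62)(0.49) = 1.3038.
u = 1.11/1.3038 = 0.85136, so the speed is 0.851c.

0.851c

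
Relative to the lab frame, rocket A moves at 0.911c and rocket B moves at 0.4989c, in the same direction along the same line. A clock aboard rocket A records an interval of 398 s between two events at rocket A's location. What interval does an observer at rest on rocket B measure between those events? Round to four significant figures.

607.4 s

Transform rocket A's velocity into rocket B's frame: (0.911 − 0.4989)/(1 − 0.911·0.4989) = 0.4121/0.5455021, so the relative speed is 0.75545c.
γ for this relative speed: γ = 1/√(1 − 0.570705) = 1.5262.
The clock on rocket A records proper time, so rocket B measures Δt = γΔτ = 1.5262 × 398 = 607.4 s.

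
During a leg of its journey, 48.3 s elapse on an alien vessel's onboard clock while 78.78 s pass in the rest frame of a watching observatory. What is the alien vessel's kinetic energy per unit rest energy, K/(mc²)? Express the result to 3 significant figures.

0.631

The time-dilation ratio gives γ = 78.78/48.3 = 1.63106.
Since K = (γ−1)mc², K/(mc²) = 1.63106 − 1 = 0.631.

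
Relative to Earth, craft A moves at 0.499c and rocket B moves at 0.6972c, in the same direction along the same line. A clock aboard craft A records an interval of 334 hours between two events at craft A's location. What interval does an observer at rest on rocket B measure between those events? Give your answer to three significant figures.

351 hours

The velocity of craft A relative to rocket B is (0.499 − 0.6972)c / (1 − 0.499×0.6972) = −0.30394c; relative speed 0.30394c.
γ for this relative speed: γ = 1/√(1 − 0.0923795) = 1.0497.
The clock on craft A records proper time, so rocket B measures Δt = γΔτ = 1.0497 × 334 = 351 hours.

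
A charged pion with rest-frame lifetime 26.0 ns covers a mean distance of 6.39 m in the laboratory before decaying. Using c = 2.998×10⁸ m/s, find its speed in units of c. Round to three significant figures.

Let x = d/(cτ) = 6.390 m / (2.998×10⁸ m/s × 2.600×10^-8 s) = 0.81978. Since d = βγcτ, x = βγ = β/√(1−β²).
Solving: β² = x²/(1+x²) = 0.672039/1.672039 = 0.401928, so β = 0.634.

0.634c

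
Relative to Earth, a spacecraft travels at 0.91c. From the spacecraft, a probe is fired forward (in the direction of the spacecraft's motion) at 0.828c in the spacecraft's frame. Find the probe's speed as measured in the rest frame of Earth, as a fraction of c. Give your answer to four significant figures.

0.9912c

In units of c, u = (u' + v)/(1 + u'v) with u' = 0.828 and v = 0.91.
Numerator: 0.828 + 0.91 = 1.738. Denominator: 1 + (0.828)(0.91) = 1.75348.
u = 1.738/1.75348 = 0.99117, so the speed is 0.9912c.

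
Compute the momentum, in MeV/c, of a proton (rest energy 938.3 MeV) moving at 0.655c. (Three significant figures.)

813 MeV/c

γ = 1/√(1 − β²) = 1/√(1 − 0.429025) = 1/√0.570975 = 1/0.755629 = 1.3234.
Momentum: p = γβ·mc = 1.3234 × 0.655 × 938.3 MeV/c = 813 MeV/c.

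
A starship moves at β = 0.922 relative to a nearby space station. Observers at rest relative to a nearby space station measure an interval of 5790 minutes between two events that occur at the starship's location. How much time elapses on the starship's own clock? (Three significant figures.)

γ = 1/√(1 − β²) = 1/√(1 − 0.850084) = 1/√0.149916 = 1/0.38719 = 2.5827.
The starship's clock runs slow as seen from a nearby space station, so Δτ = Δt/γ = 5790/2.5827 = 2240 minutes.

2240 minutes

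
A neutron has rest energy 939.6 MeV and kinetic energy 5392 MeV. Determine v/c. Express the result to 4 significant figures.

K = (γ−1)mc², so γ = 1 + 5392/939.6 = 6.7386.
Then v/c = √(1 − γ⁻²) = √(1 − 0.0220222) = √0.9779778 = 0.9889.

0.9889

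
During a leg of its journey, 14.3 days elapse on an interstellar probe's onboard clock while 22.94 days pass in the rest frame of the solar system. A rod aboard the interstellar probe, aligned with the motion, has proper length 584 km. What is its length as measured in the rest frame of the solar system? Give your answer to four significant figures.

γ = Δt/Δτ = 22.94/14.3 = 1.6042.
L = L₀/γ = 584/1.6042 = 364.0 km.

364.0 km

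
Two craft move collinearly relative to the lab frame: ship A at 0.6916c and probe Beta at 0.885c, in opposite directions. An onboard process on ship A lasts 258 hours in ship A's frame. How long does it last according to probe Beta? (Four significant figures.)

1237 hours

The velocity of ship A relative to probe Beta is (0.6916 + 0.885)c / (1 + 0.6916×0.885) = 0.978c; relative speed 0.978c.
γ for this relative speed: γ = 1/√(1 − 0.956484) = 4.7938.
Ship A's interval is proper; time dilation gives Δt_B = γΔτ = 4.7938 × 258 hours = 1237 hours.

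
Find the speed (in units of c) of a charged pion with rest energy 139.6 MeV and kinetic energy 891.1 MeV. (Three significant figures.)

0.991c

γ = 1 + K/(mc²) = 1 + 891.1/139.6 = 7.3832.
β = √(1 − 1/γ²) = √(1 − 0.0183447) = √0.9816553 = 0.991.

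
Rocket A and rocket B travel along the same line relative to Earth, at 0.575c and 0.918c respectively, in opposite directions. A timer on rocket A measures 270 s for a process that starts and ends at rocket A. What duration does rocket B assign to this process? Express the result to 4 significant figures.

The velocity of rocket A relative to rocket B is (0.575 + 0.918)c / (1 + 0.575×0.918) = 0.97719c; relative speed 0.97719c.
γ for this relative speed: γ = 1/√(1 − 0.9549) = 4.7088.
The clock on rocket A records proper time, so rocket B measures Δt = γΔτ = 4.7088 × 270 = 1271 s.

1271 s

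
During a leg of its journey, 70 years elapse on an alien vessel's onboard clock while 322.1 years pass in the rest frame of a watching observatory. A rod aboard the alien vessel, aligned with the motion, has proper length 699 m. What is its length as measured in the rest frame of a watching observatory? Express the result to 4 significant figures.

151.9 m

The time-dilation ratio gives γ = 322.1/70 = 4.60143.
L = L₀/γ = 699/4.60143 = 151.9 m.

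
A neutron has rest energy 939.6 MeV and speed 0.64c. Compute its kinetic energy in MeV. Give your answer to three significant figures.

283 MeV

Lorentz factor: γ = (1 − 0.4096)^(−1/2) = 1.30145.
Kinetic energy: K = (γ − 1)mc² = (1.30145 − 1) × 939.6 MeV = 0.30145 × 939.6 = 283 MeV.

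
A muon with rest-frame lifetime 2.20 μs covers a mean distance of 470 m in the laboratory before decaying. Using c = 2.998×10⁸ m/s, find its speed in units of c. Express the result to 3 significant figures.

d = βγcτ ⇒ βγ = d/(cτ) = 470.0 m / (659.56 m) = 0.7126.
β = (βγ)/√(1+(βγ)²) = 0.7126/√1.507799 = 0.580.

0.580c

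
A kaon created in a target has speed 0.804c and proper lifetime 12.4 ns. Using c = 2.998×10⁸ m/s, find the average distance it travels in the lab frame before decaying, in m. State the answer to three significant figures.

With β = 0.804, γ = 1/√(1 − 0.804²) = 1/√0.353584 = 1.6817.
Lab-frame lifetime: Δt = γτ = 1.6817 × 12.4 ns = 20.853 ns.
Distance: d = vΔt = 0.804 × 2.998×10⁸ m/s × 2.0853×10^-8 s = 5.03 m.

5.03 m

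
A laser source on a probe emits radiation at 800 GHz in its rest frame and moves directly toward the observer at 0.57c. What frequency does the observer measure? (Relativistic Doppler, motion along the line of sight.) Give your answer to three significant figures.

1530 GHz

Relativistic Doppler (source moving toward): f_obs = f_src · √((1+β)/(1−β)).
With β = 0.57: factor = √(1.57/0.43) = 1.9108.
f_obs = 800 × 1.9108 = 1530 GHz.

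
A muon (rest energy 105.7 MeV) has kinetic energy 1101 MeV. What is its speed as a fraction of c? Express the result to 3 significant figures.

γ = 1 + K/(mc²) = 1 + 1101/105.7 = 11.416.
β = √(1 − 1/γ²) = √(1 − 0.00767312) = √0.99232688 = 0.996.

0.996c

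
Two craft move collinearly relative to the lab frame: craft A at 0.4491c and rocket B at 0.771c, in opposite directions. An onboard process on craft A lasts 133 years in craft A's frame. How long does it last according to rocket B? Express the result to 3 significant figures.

315 years

Speed of craft A in rocket B's frame: u = (v_A + v_B)/(1 + v_A v_B/c²) = (0.4491 + 0.771)/(1 + 0.4491×0.771) = 1.2201/1.3462561 = 0.90629; |u| = 0.90629c.
At |u| = 0.90629c, γ = (1 − 0.821362)^(−1/2) = 2.366.
Craft A's interval is proper; time dilation gives Δt_B = γΔτ = 2.366 × 133 years = 315 years.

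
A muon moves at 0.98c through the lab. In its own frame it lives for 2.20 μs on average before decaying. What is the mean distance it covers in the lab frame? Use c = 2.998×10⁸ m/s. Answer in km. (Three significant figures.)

γ = 1/√(1 − β²) = 1/√(1 − 0.9604) = 1/√0.0396 = 1/0.198997 = 5.0252.
Lab-frame lifetime: Δt = γτ = 5.0252 × 2.20 μs = 11.055 μs.
Distance: d = vΔt = 0.98 × 2.998×10⁸ m/s × 1.1055×10^-5 s = 3250 m = 3.25 km.

3.25 km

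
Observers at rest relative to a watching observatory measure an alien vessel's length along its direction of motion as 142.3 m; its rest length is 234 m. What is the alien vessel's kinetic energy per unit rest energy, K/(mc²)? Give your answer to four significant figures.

0.6444

γ = L₀/L = 234/142.3 = 1.64441.
K/(mc²) = γ − 1 = 1.64441 − 1 = 0.6444.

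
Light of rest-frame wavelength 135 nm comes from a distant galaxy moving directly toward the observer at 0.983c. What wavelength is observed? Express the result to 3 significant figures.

12.5 nm

Relativistic Doppler for wavelength: λ_obs = λ_src · √((1−β)/(1+β)).
With β = 0.983: factor = √(0.017/1.983) = 0.09259.
λ_obs = 135 × 0.09259 = 12.5 nm.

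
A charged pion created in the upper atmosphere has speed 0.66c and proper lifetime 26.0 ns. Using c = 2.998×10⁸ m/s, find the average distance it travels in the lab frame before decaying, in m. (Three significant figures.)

γ = 1/√(1 − β²) = 1/√(1 − 0.4356) = 1/√0.5644 = 1/0.751266 = 1.3311.
Lab-frame lifetime: Δt = γτ = 1.3311 × 26.0 ns = 34.609 ns.
Distance: d = vΔt = 0.66 × 2.998×10⁸ m/s × 3.4609×10^-8 s = 6.85 m.

6.85 m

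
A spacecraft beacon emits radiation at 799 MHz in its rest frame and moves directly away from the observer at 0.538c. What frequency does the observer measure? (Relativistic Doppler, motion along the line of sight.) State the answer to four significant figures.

437.9 MHz

Relativistic Doppler (source moving away): f_obs = f_src · √((1−β)/(1+β)).
With β = 0.538: factor = √(0.462/1.538) = 0.54808.
f_obs = 799 × 0.54808 = 437.9 MHz.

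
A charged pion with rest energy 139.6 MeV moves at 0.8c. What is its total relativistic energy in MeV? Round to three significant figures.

233 MeV

With β = 0.8, γ = 1/√(1 − 0.8²) = 1/√0.36 = 1.6667.
Total energy: E = γmc² = 1.6667 × 139.6 MeV = 233 MeV.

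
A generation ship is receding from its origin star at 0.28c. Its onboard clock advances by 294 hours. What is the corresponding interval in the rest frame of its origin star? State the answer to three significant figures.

β² = 0.0784, so γ = 1/√0.9216 = 1.0417.
The onboard clock measures proper time, so the interval in the rest frame of its origin star is dilated: Δt = γ·Δτ = 1.0417 × 294 hours = 306 hours.

306 hours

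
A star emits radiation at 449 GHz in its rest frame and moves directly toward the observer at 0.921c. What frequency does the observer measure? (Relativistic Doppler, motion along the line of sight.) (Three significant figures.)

2210 GHz

Relativistic Doppler (source moving toward): f_obs = f_src · √((1+β)/(1−β)).
With β = 0.921: factor = √(1.921/0.079) = 4.9312.
f_obs = 449 × 4.9312 = 2210 GHz.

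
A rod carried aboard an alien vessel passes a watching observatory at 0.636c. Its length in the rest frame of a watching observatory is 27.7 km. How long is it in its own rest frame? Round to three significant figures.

35.9 km

γ = 1/√(1 − β²) = 1/√(1 − 0.404496) = 1/√0.595504 = 1/0.771689 = 1.2959.
Proper length: L₀ = γ·L = 1.2959 × 27.7 = 35.9 km.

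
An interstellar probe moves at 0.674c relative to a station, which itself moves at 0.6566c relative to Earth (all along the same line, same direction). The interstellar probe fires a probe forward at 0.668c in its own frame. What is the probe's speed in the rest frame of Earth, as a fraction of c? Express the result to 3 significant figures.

0.984c

First combine the probe and interstellar probe (S''→S'): u₁ = (0.668 + 0.674)/(1 + 0.668×0.674) = 1.342/1.450232 = 0.92537.
Then combine with the station (S'→S): u = (0.92537 + 0.6566)/(1 + 0.92537×0.6566) = 1.58197/1.607597942 = 0.98406.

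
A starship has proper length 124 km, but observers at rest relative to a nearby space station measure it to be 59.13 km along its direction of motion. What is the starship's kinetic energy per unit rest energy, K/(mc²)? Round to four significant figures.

1.097

From L = L₀/γ: γ = 124/59.13 = 2.09707.
Since K = (γ−1)mc², K/(mc²) = 2.09707 − 1 = 1.097.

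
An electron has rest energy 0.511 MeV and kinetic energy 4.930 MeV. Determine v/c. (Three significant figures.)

0.996

K = (γ−1)mc², so γ = 1 + 4.930/0.511 = 10.648.
Then v/c = √(1 − γ⁻²) = √(1 − 0.00881991) = √0.99118009 = 0.996.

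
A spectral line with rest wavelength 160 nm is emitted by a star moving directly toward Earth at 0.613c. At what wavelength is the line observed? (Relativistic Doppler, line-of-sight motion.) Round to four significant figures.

Relativistic Doppler for wavelength: λ_obs = λ_src · √((1−β)/(1+β)).
With β = 0.613: factor = √(0.387/1.613) = 0.48982.
λ_obs = 160 × 0.48982 = 78.37 nm.

78.37 nm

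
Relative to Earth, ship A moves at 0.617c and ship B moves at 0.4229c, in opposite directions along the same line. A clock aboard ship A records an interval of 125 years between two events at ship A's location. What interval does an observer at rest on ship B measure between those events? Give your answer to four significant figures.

221.0 years

The velocity of ship A relative to ship B is (0.617 + 0.4229)c / (1 + 0.617×0.4229) = 0.82471c; relative speed 0.82471c.
γ for this relative speed: γ = 1/√(1 − 0.680147) = 1.7682.
Ship A's interval is proper; time dilation gives Δt_B = γΔτ = 1.7682 × 125 years = 221.0 years.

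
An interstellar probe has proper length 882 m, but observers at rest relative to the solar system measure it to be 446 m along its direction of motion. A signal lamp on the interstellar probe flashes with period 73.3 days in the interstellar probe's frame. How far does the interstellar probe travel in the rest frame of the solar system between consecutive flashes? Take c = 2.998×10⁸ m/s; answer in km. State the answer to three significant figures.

γ = L₀/L = 882/446 = 1.97758.
β = √(1 − 1/γ²) = 0.86273. Lab-frame period = γτ = 1.97758×73.3 days = 144.96 days. Distance = βc × γτ = 0.86273 × 2.998×10⁸ m/s × 12524544 s = 3.2394×10^15 m = 3.24×10^12 km.

3.24×10^12 km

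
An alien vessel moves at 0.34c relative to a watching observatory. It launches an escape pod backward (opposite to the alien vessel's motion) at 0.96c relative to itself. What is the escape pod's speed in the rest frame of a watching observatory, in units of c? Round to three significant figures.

0.920c

In units of c, u = (u' + v)/(1 + u'v) with u' = −0.96 and v = 0.34.
Numerator: −0.96 + 0.34 = −0.62. Denominator: 1 + (−0.96)(0.34) = 0.6736.
u = −0.62/0.6736 = −0.92043, so the speed is 0.920c.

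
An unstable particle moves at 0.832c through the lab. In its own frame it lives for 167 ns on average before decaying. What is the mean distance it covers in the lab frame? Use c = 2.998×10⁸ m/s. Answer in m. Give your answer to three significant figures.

Lorentz factor: γ = (1 − 0.692224)^(−1/2) = 1.8025.
Lab-frame lifetime: Δt = γτ = 1.8025 × 167 ns = 301.02 ns.
Distance: d = vΔt = 0.832 × 2.998×10⁸ m/s × 3.0102×10^-7 s = 75.1 m.

75.1 m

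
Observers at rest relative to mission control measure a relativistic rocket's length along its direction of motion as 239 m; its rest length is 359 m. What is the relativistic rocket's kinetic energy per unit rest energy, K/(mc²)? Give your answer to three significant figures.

0.502

Length contraction gives γ = L₀/L = 359/239 = 1.50209.
K/(mc²) = γ − 1 = 1.50209 − 1 = 0.502.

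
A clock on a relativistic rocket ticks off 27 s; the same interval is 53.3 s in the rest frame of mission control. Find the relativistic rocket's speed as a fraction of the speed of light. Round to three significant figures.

γ = Δt/Δτ = 53.3/27 = 1.9741.
β = √(1 − 1/γ²) = √(1 − 0.256603) = √0.743397 = 0.862.

0.862c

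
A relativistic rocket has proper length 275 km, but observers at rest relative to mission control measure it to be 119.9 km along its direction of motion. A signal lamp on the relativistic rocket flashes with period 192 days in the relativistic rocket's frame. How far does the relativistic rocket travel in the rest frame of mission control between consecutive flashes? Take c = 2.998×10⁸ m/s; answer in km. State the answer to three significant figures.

From L = L₀/γ: γ = 275/119.9 = 2.29358.
β = √(1 − 1/γ²) = 0.89995. Lab-frame period = γτ = 2.29358×192 days = 440.37 days. Distance = βc × γτ = 0.89995 × 2.998×10⁸ m/s × 38047968 s = 1.0266×10^16 m = 1.03×10^13 km.

1.03×10^13 km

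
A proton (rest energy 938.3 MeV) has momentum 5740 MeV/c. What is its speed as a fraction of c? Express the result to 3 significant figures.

0.987c

βγ = pc/(mc²) = 5740/938.3 = 6.1174.
Since γ² = 1 + (βγ)² = 38.4226, γ = √38.4226 = 6.1986, and β = (βγ)/γ = 6.1174/6.1986 = 0.987.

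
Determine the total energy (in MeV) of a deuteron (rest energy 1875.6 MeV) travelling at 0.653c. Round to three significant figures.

With β = 0.653, γ = 1/√(1 − 0.653²) = 1/√0.573591 = 1.3204.
Total energy: E = γmc² = 1.3204 × 1875.6 MeV = 2480 MeV.

2480 MeV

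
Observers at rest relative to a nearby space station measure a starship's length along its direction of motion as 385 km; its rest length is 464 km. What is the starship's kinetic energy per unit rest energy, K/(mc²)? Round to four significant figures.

0.2052

From L = L₀/γ: γ = 464/385 = 1.20519.
Since K = (γ−1)mc², K/(mc²) = 1.20519 − 1 = 0.2052.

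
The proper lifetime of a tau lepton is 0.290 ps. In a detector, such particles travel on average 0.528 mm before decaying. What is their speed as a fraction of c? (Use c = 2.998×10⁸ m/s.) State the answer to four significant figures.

0.9867c

d = βγcτ ⇒ βγ = d/(cτ) = 5.280×10^-4 m / (8.6942×10^-5 m) = 6.073.
β = (βγ)/√(1+(βγ)²) = 6.073/√37.8813 = 0.9867.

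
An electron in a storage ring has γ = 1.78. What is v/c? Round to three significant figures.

0.827

β = √(1 − 1/γ²) = √(1 − 1/3.1684) = √0.684383 = 0.827.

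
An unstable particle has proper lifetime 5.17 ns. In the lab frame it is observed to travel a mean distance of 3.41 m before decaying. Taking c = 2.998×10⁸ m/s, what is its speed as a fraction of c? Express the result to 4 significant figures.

0.9104c

d = βγcτ ⇒ βγ = d/(cτ) = 3.410 m / (1.549966 m) = 2.2.
β = (βγ)/√(1+(βγ)²) = 2.2/√5.84 = 0.9104.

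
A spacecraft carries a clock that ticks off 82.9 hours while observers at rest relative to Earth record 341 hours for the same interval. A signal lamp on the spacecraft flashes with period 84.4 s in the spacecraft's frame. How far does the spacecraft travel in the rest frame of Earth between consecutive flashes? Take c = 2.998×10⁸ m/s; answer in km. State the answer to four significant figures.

The time-dilation ratio gives γ = 341/82.9 = 4.11339.
β = √(1 − 1/γ²) = 0.97. Lab-frame period = γτ = 4.11339×84.4 s = 347.17 s. Distance = βc × γτ = 0.97 × 2.998×10⁸ m/s × 347.17 s = 1.0096×10^11 m = 1.010×10^8 km.

1.010×10^8 km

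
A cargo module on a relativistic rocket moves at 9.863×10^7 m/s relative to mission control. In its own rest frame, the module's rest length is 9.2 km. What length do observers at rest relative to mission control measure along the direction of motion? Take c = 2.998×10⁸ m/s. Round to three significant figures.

8.69 km

β = v/c = (9.863×10^7 m/s)/(2.998×10⁸ m/s) = 0.328986.
With β = 0.328986, γ = 1/√(1 − 0.328986²) = 1/√0.8917682 = 1.0589.
Length contraction: L = L₀/γ = 9.2/1.0589 = 8.69 km.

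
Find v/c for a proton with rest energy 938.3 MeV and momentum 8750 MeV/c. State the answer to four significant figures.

0.9943

βγ = pc/(mc²) = 8750/938.3 = 9.3254.
Since γ² = 1 + (βγ)² = 87.9631, γ = √87.9631 = 9.37886, and β = (βγ)/γ = 9.3254/9.37886 = 0.9943.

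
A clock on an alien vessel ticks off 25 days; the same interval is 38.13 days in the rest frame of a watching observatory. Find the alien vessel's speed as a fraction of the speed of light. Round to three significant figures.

0.755c

γ = Δt/Δτ = 38.13/25 = 1.5252.
β = √(1 − 1/γ²) = √(1 − 0.429879) = √0.570121 = 0.755.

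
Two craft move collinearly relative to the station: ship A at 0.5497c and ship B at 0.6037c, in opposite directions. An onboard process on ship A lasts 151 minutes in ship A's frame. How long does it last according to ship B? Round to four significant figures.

Transform ship A's velocity into ship B's frame: (0.5497 + 0.6037)/(1 + 0.5497·0.6037) = 1.1534/1.33185389, so the relative speed is 0.86601c.
γ for this relative speed: γ = 1/√(1 − 0.749973) = 1.9999.
The clock on ship A records proper time, so ship B measures Δt = γΔτ = 1.9999 × 151 = 302.0 minutes.

302.0 minutes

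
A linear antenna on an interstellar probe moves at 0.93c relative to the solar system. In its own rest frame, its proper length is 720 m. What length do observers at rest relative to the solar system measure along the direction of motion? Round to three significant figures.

With β = 0.93, γ = 1/√(1 − 0.93²) = 1/√0.1351 = 2.7206.
Along the direction of motion the measured length is L₀/γ = 720/2.7206 = 265 m.

265 m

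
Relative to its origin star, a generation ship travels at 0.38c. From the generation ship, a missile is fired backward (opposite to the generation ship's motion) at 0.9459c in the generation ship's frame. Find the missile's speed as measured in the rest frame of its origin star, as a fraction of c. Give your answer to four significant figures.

0.8834c

Relativistic velocity addition: u = (u' + v)/(1 + u'v/c²), with u' = −0.9459c and v = 0.38c.
Numerator: −0.9459 + 0.38 = −0.5659. Denominator: 1 + (−0.9459)(0.38) = 0.640558.
u = −0.5659/0.640558 = −0.88345, so the speed is 0.8834c.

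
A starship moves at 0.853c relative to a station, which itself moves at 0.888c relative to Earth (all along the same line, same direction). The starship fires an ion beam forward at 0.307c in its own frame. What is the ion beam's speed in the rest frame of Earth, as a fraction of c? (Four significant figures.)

0.9950c

Compose velocities in two stages. Stage 1 (into S'): u₁ = (0.307+0.853)/(1+0.307×0.853) = 0.91927.
Stage 2 (into S): u = (0.91927+0.888)/(1+0.91927×0.888) = 0.99502, so the speed is 0.9950c.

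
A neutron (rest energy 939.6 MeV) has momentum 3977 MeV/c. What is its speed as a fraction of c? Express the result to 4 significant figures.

0.9732c

βγ = pc/(mc²) = 3977/939.6 = 4.2327.
Since γ² = 1 + (βγ)² = 18.9157, γ = √18.9157 = 4.34922, and β = (βγ)/γ = 4.2327/4.34922 = 0.9732.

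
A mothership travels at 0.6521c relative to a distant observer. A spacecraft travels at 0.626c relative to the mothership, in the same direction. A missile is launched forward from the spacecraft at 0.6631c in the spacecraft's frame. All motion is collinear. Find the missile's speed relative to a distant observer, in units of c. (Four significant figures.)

0.9806c

Compose velocities in two stages. Stage 1 (into S'): u₁ = (0.6631+0.626)/(1+0.6631×0.626) = 0.91096.
Stage 2 (into S): u = (0.91096+0.6521)/(1+0.91096×0.6521) = 0.98057, so the speed is 0.9806c.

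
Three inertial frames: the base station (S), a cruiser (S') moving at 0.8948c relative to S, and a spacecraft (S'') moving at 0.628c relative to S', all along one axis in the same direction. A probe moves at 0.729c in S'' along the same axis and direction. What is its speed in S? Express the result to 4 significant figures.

0.9960c

Apply u = (u'+v)/(1+u'v) twice. Probe in the cruiser frame: (0.729+0.628)/(1+0.729·0.628) = 1.357/1.457812 = 0.93085c.
That velocity, transformed to the rest frame of the base station: (0.93085+0.8948)/(1+0.93085·0.8948) = 1.82565/1.83292458 = 0.99603c.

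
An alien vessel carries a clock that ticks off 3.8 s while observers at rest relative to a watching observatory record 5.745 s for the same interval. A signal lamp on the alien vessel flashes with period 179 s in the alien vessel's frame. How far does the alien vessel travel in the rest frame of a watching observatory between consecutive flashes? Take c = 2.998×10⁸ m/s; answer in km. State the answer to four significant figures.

6.085×10^7 km

From Δt = γΔτ: γ = 5.745/3.8 = 1.51184.
β = √(1 − 1/γ²) = 0.74999. Lab-frame period = γτ = 1.51184×179 s = 270.62 s. Distance = βc × γτ = 0.74999 × 2.998×10⁸ m/s × 270.62 s = 6.0848×10^10 m = 6.085×10^7 km.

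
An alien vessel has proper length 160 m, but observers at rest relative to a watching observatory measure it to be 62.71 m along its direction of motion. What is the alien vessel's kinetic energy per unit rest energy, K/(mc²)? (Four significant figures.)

γ = L₀/L = 160/62.71 = 2.55143.
Since K = (γ−1)mc², K/(mc²) = 2.55143 − 1 = 1.551.

1.551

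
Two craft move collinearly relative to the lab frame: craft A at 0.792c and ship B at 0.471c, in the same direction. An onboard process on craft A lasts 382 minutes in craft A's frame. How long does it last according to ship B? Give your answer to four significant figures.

The velocity of craft A relative to ship B is (0.792 − 0.471)c / (1 − 0.792×0.471) = 0.51199c; relative speed 0.51199c.
γ for this relative speed: γ = 1/√(1 − 0.262134) = 1.1642.
Craft A's interval is proper; time dilation gives Δt_B = γΔτ = 1.1642 × 382 minutes = 444.7 minutes.

444.7 minutes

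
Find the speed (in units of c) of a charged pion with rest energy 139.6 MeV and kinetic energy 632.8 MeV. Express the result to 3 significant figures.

γ = 1 + K/(mc²) = 1 + 632.8/139.6 = 5.533.
β = √(1 − 1/γ²) = √(1 − 0.0326647) = √0.9673353 = 0.984.

0.984c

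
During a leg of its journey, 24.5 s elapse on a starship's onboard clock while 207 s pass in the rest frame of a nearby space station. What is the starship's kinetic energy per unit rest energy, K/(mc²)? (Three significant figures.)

7.45

From Δt = γΔτ: γ = 207/24.5 = 8.44898.
K/(mc²) = γ − 1 = 8.44898 − 1 = 7.45.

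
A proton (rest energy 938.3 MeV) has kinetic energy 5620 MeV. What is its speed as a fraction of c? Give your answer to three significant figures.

0.990c

K = (γ−1)mc², so γ = 1 + 5620/938.3 = 6.9896.
Then v/c = √(1 − γ⁻²) = √(1 − 0.0204689) = √0.9795311 = 0.990.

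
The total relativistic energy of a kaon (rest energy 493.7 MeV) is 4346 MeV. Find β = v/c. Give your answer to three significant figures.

γ = E/(mc²) = 4346/493.7 = 8.8029.
β = √(1 − 1/γ²) = √(1 − 0.0129047) = √0.9870953 = 0.994.

0.994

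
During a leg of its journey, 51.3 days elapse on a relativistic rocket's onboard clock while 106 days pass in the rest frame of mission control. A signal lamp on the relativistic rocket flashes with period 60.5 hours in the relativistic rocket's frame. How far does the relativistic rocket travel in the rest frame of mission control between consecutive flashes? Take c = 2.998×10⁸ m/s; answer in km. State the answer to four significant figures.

1.181×10^11 km

γ = Δt/Δτ = 106/51.3 = 2.06628.
β = √(1 − 1/γ²) = 0.87509. Lab-frame period = γτ = 2.06628×60.5 hours = 125.01 hours. Distance = βc × γτ = 0.87509 × 2.998×10⁸ m/s × 450036 s = 1.1807×10^14 m = 1.181×10^11 km.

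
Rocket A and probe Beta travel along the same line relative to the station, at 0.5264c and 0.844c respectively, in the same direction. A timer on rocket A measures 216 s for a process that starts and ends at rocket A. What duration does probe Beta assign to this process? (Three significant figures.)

263 s

The velocity of rocket A relative to probe Beta is (0.5264 − 0.844)c / (1 − 0.5264×0.844) = −0.57151c; relative speed 0.57151c.
γ for this relative speed: γ = 1/√(1 − 0.326624) = 1.2186.
The clock on rocket A records proper time, so probe Beta measures Δt = γΔτ = 1.2186 × 216 = 263 s.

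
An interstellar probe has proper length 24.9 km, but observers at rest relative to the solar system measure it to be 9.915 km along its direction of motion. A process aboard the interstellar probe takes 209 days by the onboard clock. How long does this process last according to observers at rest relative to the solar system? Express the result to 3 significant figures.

Length contraction gives γ = L₀/L = 24.9/9.915 = 2.51135.
The same γ dilates the second interval: 2.51135 × 209 days = 525 days.

525 days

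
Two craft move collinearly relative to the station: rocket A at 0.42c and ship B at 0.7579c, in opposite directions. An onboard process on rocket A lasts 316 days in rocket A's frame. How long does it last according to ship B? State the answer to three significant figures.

704 days

Speed of rocket A in ship B's frame: u = (v_A + v_B)/(1 + v_A v_B/c²) = (0.42 + 0.7579)/(1 + 0.42×0.7579) = 1.1779/1.318318 = 0.89349; |u| = 0.89349c.
γ for this relative speed: γ = 1/√(1 − 0.798324) = 2.2268.
Rocket A's interval is proper; time dilation gives Δt_B = γΔτ = 2.2268 × 316 days = 704 days.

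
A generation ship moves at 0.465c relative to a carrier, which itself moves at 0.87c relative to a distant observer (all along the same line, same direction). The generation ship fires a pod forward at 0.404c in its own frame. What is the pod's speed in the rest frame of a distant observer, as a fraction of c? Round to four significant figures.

Compose velocities in two stages. Stage 1 (into S'): u₁ = (0.404+0.465)/(1+0.404×0.465) = 0.73157.
Stage 2 (into S): u = (0.73157+0.87)/(1+0.73157×0.87) = 0.97868, so the speed is 0.9787c.

0.9787c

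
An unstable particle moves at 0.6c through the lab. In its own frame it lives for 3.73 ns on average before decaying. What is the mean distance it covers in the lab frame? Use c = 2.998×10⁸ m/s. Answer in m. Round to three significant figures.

0.839 m

Lorentz factor: γ = (1 − 0.36)^(−1/2) = 1.25.
Lab-frame lifetime: Δt = γτ = 1.25 × 3.73 ns = 4.6625 ns.
Distance: d = vΔt = 0.6 × 2.998×10⁸ m/s × 4.6625×10^-9 s = 0.839 m.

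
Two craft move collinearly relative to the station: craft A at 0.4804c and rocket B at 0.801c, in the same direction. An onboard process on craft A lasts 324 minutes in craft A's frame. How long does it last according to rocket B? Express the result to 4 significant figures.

Transform craft A's velocity into rocket B's frame: (0.4804 − 0.801)/(1 − 0.4804·0.801) = −0.3206/0.6151996, so the relative speed is 0.52113c.
γ for this relative speed: γ = 1/√(1 − 0.271576) = 1.1717.
The clock on craft A records proper time, so rocket B measures Δt = γΔτ = 1.1717 × 324 = 379.6 minutes.

379.6 minutes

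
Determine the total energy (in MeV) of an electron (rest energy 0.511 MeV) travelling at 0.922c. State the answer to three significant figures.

1.32 MeV

With β = 0.922, γ = 1/√(1 − 0.922²) = 1/√0.149916 = 2.5827.
Total energy: E = γmc² = 2.5827 × 0.511 MeV = 1.32 MeV.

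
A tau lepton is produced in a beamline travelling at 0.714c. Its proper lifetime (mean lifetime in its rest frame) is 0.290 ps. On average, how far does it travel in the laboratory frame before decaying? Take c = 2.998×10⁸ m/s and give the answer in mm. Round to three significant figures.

0.0887 mm

γ = 1/√(1 − β²) = 1/√(1 − 0.509796) = 1/√0.490204 = 1/0.700146 = 1.4283.
Lab-frame lifetime: Δt = γτ = 1.4283 × 0.290 ps = 0.41421 ps.
Distance: d = vΔt = 0.714 × 2.998×10⁸ m/s × 4.1421×10^-13 s = 8.87×10^-5 m = 0.0887 mm.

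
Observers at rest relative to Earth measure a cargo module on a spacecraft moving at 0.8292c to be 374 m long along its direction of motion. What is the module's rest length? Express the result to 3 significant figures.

669 m

β² = 0.68757264, so γ = 1/√0.31242736 = 1.7891.
Proper length: L₀ = γ·L = 1.7891 × 374 = 669 m.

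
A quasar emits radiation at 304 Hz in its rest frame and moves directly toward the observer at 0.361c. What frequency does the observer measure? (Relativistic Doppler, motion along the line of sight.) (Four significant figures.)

Relativistic Doppler (source moving toward): f_obs = f_src · √((1+β)/(1−β)).
With β = 0.361: factor = √(1.361/0.639) = 1.4594.
f_obs = 304 × 1.4594 = 443.7 Hz.

443.7 Hz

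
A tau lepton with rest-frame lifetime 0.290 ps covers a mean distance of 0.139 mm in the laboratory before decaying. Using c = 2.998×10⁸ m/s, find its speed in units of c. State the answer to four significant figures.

Let x = d/(cτ) = 1.390×10^-4 m / (2.998×10⁸ m/s × 2.900×10^-13 s) = 1.5988. Since d = βγcτ, x = βγ = β/√(1−β²).
Solving: β² = x²/(1+x²) = 2.55616/3.55616 = 0.718798, so β = 0.8478.

0.8478c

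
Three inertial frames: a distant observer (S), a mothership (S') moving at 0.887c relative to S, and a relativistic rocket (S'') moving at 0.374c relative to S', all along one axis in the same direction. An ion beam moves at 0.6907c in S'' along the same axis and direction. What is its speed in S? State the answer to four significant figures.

First combine the ion beam and relativistic rocket (S''→S'): u₁ = (0.6907 + 0.374)/(1 + 0.6907×0.374) = 1.0647/1.2583218 = 0.84613.
Then combine with the mothership (S'→S): u = (0.84613 + 0.887)/(1 + 0.84613×0.887) = 1.73313/1.75051731 = 0.99007.

0.9901c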